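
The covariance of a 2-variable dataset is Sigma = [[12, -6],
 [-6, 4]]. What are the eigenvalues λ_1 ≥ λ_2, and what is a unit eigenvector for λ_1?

Step 1 — characteristic polynomial of 2×2 Sigma:
  det(Sigma - λI) = λ² - trace · λ + det = 0.
  trace = 12 + 4 = 16, det = 12·4 - (-6)² = 12.
Step 2 — discriminant:
  Δ = trace² - 4·det = 256 - 48 = 208.
Step 3 — eigenvalues:
  λ = (trace ± √Δ)/2 = (16 ± 14.4222)/2,
  λ_1 = 15.2111,  λ_2 = 0.7889.

Step 4 — unit eigenvector for λ_1: solve (Sigma - λ_1 I)v = 0. First row:
  (12 - 15.2111)·v_x + (-6)·v_y = 0, i.e. (-3.2111)·v_x + (-6)·v_y = 0,
  so v ∝ (b, λ_1 - a) = (-6, 3.2111); multiply by -1 so the first entry is positive: u = (6, -3.2111).
  ||u|| = √((6)² + (-3.2111)²) = √(46.3112) ≈ 6.8052,
  v_1 = u/||u|| ≈ (0.8817, -0.4719) (||v_1|| = 1).

λ_1 = 15.2111,  λ_2 = 0.7889;  v_1 ≈ (0.8817, -0.4719)


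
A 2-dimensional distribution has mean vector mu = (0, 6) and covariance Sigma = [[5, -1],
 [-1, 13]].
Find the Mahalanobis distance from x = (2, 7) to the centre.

Step 1 — centre the observation: (x - mu) = (2, 1).

Step 2 — invert Sigma. det(Sigma) = 5·13 - (-1)² = 64.
  Sigma^{-1} = (1/det) · [[d, -b], [-b, a]] = [[0.2031, 0.0156],
 [0.0156, 0.0781]].

Step 3 — form the quadratic (x - mu)^T · Sigma^{-1} · (x - mu):
  Sigma^{-1} · (x - mu) = (0.4219, 0.1094).
  (x - mu)^T · [Sigma^{-1} · (x - mu)] = (2)·(0.4219) + (1)·(0.1094) = 0.9531.

Step 4 — take square root: d = √(0.9531) ≈ 0.9763.

d(x, mu) = √(0.9531) ≈ 0.9763


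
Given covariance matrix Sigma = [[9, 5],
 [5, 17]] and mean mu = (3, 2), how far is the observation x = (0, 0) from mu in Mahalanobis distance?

Step 1 — centre the observation: (x - mu) = (-3, -2).

Step 2 — invert Sigma. det(Sigma) = 9·17 - (5)² = 128.
  Sigma^{-1} = (1/det) · [[d, -b], [-b, a]] = [[0.1328, -0.0391],
 [-0.0391, 0.0703]].

Step 3 — form the quadratic (x - mu)^T · Sigma^{-1} · (x - mu):
  Sigma^{-1} · (x - mu) = (-0.3203, -0.0234).
  (x - mu)^T · [Sigma^{-1} · (x - mu)] = (-3)·(-0.3203) + (-2)·(-0.0234) = 1.0078.

Step 4 — take square root: d = √(1.0078) ≈ 1.0039.

d(x, mu) = √(1.0078) ≈ 1.0039


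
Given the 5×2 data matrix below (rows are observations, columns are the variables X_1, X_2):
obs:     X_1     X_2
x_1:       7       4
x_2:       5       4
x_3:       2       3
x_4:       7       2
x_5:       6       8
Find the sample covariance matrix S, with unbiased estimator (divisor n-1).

Step 1 — column means:
  mean(X_1) = (7 + 5 + 2 + 7 + 6) / 5 = 27/5 = 5.4
  mean(X_2) = (4 + 4 + 3 + 2 + 8) / 5 = 21/5 = 4.2

Step 2 — sample covariance S[i,j] = (1/(n-1)) · Σ_k (x_{k,i} - mean_i) · (x_{k,j} - mean_j), with n-1 = 4.
  S[X_1,X_1] = ((1.6)·(1.6) + (-0.4)·(-0.4) + (-3.4)·(-3.4) + (1.6)·(1.6) + (0.6)·(0.6)) / 4 = 17.2/4 = 4.3
  S[X_1,X_2] = ((1.6)·(-0.2) + (-0.4)·(-0.2) + (-3.4)·(-1.2) + (1.6)·(-2.2) + (0.6)·(3.8)) / 4 = 2.6/4 = 0.65
  S[X_2,X_2] = ((-0.2)·(-0.2) + (-0.2)·(-0.2) + (-1.2)·(-1.2) + (-2.2)·(-2.2) + (3.8)·(3.8)) / 4 = 20.8/4 = 5.2

S is symmetric (S[j,i] = S[i,j]). Assembling:

S = [[4.3, 0.65],
 [0.65, 5.2]]


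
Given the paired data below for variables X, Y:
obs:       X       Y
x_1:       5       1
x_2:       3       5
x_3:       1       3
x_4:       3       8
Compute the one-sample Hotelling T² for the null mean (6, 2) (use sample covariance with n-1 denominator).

Step 1 — sample mean vector:
  mean(X) = (5 + 3 + 1 + 3) / 4 = 12/4 = 3
  mean(Y) = (1 + 5 + 3 + 8) / 4 = 17/4 = 4.25
  x̄ = (3, 4.25),  deviation x̄ - mu_0 = (3, 4.25) - (6, 2) = (-3, 2.25).

Step 2 — sample covariance matrix, S[i,j] = (1/(n-1)) · Σ_k (x_{k,i} - mean_i) · (x_{k,j} - mean_j), divisor n-1 = 3:
  S[X,X] = ((2)·(2) + (0)·(0) + (-2)·(-2) + (0)·(0)) / 3 = 8/3 = 2.6667
  S[X,Y] = ((2)·(-3.25) + (0)·(0.75) + (-2)·(-1.25) + (0)·(3.75)) / 3 = -4/3 = -1.3333
  S[Y,Y] = ((-3.25)·(-3.25) + (0.75)·(0.75) + (-1.25)·(-1.25) + (3.75)·(3.75)) / 3 = 26.75/3 = 8.9167
  S = [[2.6667, -1.3333],
 [-1.3333, 8.9167]].

Step 3 — invert S. det(S) = 2.6667·8.9167 - (-1.3333)² = 22.
  S^{-1} = (1/det) · [[d, -b], [-b, a]] = [[0.4053, 0.0606],
 [0.0606, 0.1212]].

Step 4 — quadratic form (x̄ - mu_0)^T · S^{-1} · (x̄ - mu_0):
  S^{-1} · (x̄ - mu_0) = (-1.0795, 0.0909),
  (x̄ - mu_0)^T · [...] = (-3)·(-1.0795) + (2.25)·(0.0909) = 3.4432.

Step 5 — scale by n: T² = 4 · 3.4432 = 13.7727.

T² ≈ 13.7727


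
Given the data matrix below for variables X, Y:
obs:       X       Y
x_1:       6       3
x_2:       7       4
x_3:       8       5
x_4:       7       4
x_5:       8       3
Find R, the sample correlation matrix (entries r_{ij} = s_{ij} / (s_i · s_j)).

Step 1 — column means:
  mean(X) = (6 + 7 + 8 + 7 + 8) / 5 = 36/5 = 7.2
  mean(Y) = (3 + 4 + 5 + 4 + 3) / 5 = 19/5 = 3.8

Step 2 — sample variances and covariances s[i,j] = (1/(n-1)) · Σ_k (x_{k,i} - mean_i) · (x_{k,j} - mean_j), with n-1 = 4:
  s[X,X] = ((-1.2)·(-1.2) + (-0.2)·(-0.2) + (0.8)·(0.8) + (-0.2)·(-0.2) + (0.8)·(0.8)) / 4 = 2.8/4 = 0.7
  s[X,Y] = ((-1.2)·(-0.8) + (-0.2)·(0.2) + (0.8)·(1.2) + (-0.2)·(0.2) + (0.8)·(-0.8)) / 4 = 1.2/4 = 0.3
  s[Y,Y] = ((-0.8)·(-0.8) + (0.2)·(0.2) + (1.2)·(1.2) + (0.2)·(0.2) + (-0.8)·(-0.8)) / 4 = 2.8/4 = 0.7
  Sample standard deviations s_i = √(s[i,i]):
  s(X) = √(0.7) = 0.8367
  s(Y) = √(0.7) = 0.8367

Step 3 — r_{ij} = s_{ij} / (s_i · s_j):
  r[X,X] = 1 (diagonal).
  r[X,Y] = 0.3 / (0.8367 · 0.8367) = 0.3 / 0.7 = 0.4286
  r[Y,Y] = 1 (diagonal).

R is symmetric with unit diagonal. Assembling:

R = [[1, 0.4286],
 [0.4286, 1]]


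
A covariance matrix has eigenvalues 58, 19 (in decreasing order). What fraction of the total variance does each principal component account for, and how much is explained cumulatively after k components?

Step 1 — total variance = trace(Sigma) = Σ λ_i = 58 + 19 = 77.

Step 2 — fraction explained by component i = λ_i / Σ λ:
  PC1: 58/77 = 0.7532
  PC2: 19/77 = 0.2468

Step 3 — cumulative fraction after k components = (λ_1 + ... + λ_k) / Σ λ:
  k = 1: 58/77 = 0.7532
  k = 2: (58 + 19)/77 = 77/77 = 1

Summary (fraction, with percent):

explained: PC1 0.7532 (75.32%), PC2 0.2468 (24.68%);  cumulative: 0.7532, 1


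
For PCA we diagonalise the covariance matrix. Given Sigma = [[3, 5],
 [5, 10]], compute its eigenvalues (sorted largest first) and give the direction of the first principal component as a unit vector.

Step 1 — characteristic polynomial of 2×2 Sigma:
  det(Sigma - λI) = λ² - trace · λ + det = 0.
  trace = 3 + 10 = 13, det = 3·10 - (5)² = 5.
Step 2 — discriminant:
  Δ = trace² - 4·det = 169 - 20 = 149.
Step 3 — eigenvalues:
  λ = (trace ± √Δ)/2 = (13 ± 12.2066)/2,
  λ_1 = 12.6033,  λ_2 = 0.3967.

Step 4 — unit eigenvector for λ_1: solve (Sigma - λ_1 I)v = 0. First row:
  (3 - 12.6033)·v_x + (5)·v_y = 0, i.e. (-9.6033)·v_x + (5)·v_y = 0,
  so v ∝ (b, λ_1 - a) = (5, 9.6033) = u.
  ||u|| = √((5)² + (9.6033)²) = √(117.2229) ≈ 10.827,
  v_1 = u/||u|| ≈ (0.4618, 0.887) (||v_1|| = 1).

λ_1 = 12.6033,  λ_2 = 0.3967;  v_1 ≈ (0.4618, 0.887)


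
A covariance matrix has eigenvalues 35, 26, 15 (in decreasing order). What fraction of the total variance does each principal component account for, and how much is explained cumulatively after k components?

Step 1 — total variance = trace(Sigma) = Σ λ_i = 35 + 26 + 15 = 76.

Step 2 — fraction explained by component i = λ_i / Σ λ:
  PC1: 35/76 = 0.4605
  PC2: 26/76 = 0.3421
  PC3: 15/76 = 0.1974

Step 3 — cumulative fraction after k components = (λ_1 + ... + λ_k) / Σ λ:
  k = 1: 35/76 = 0.4605
  k = 2: (35 + 26)/76 = 61/76 = 0.8026
  k = 3: (35 + 26 + 15)/76 = 76/76 = 1

Summary (fraction, with percent):

explained: PC1 0.4605 (46.05%), PC2 0.3421 (34.21%), PC3 0.1974 (19.74%);  cumulative: 0.4605, 0.8026, 1


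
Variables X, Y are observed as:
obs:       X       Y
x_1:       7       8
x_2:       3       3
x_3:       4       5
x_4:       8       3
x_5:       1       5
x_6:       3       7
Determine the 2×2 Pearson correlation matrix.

Step 1 — column means:
  mean(X) = (7 + 3 + 4 + 8 + 1 + 3) / 6 = 26/6 = 4.3333
  mean(Y) = (8 + 3 + 5 + 3 + 5 + 7) / 6 = 31/6 = 5.1667

Step 2 — sample variances and covariances s[i,j] = (1/(n-1)) · Σ_k (x_{k,i} - mean_i) · (x_{k,j} - mean_j), with n-1 = 5:
  s[X,X] = ((2.6667)·(2.6667) + (-1.3333)·(-1.3333) + (-0.3333)·(-0.3333) + (3.6667)·(3.6667) + (-3.3333)·(-3.3333) + (-1.3333)·(-1.3333)) / 5 = 35.3333/5 = 7.0667
  s[X,Y] = ((2.6667)·(2.8333) + (-1.3333)·(-2.1667) + (-0.3333)·(-0.1667) + (3.6667)·(-2.1667) + (-3.3333)·(-0.1667) + (-1.3333)·(1.8333)) / 5 = 0.6667/5 = 0.1333
  s[Y,Y] = ((2.8333)·(2.8333) + (-2.1667)·(-2.1667) + (-0.1667)·(-0.1667) + (-2.1667)·(-2.1667) + (-0.1667)·(-0.1667) + (1.8333)·(1.8333)) / 5 = 20.8333/5 = 4.1667
  Sample standard deviations s_i = √(s[i,i]):
  s(X) = √(7.0667) = 2.6583
  s(Y) = √(4.1667) = 2.0412

Step 3 — r_{ij} = s_{ij} / (s_i · s_j):
  r[X,X] = 1 (diagonal).
  r[X,Y] = 0.1333 / (2.6583 · 2.0412) = 0.1333 / 5.4263 = 0.0246
  r[Y,Y] = 1 (diagonal).

R is symmetric with unit diagonal. Assembling:

R = [[1, 0.0246],
 [0.0246, 1]]


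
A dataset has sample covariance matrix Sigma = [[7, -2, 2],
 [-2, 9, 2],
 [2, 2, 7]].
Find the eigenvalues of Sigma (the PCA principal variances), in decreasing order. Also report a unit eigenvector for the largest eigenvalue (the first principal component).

Step 1 — characteristic polynomial p(λ) = det(λI - Sigma) = λ³ - tr·λ² + c_1·λ - det, where tr = trace, c_1 = sum of the principal 2×2 minors, det = det(Sigma):
  tr = 7 + 9 + 7 = 23,
  c_1 = (7·9 - (-2)²) + (7·7 - (2)²) + (9·7 - (2)²) = 59 + 45 + 59 = 163,
  det = 7·(9·7 - (2)²) - (-2)·((-2)·7 - (2)·(2)) + (2)·((-2)·(2) - 9·(2)) = 7·(59) - (-2)·(-18) + (2)·(-22) = 333.
  So p(λ) = λ³ - 23λ² + 163λ - 333.
Step 2 — look for an integer root (rational root theorem: any rational root is an integer divisor of 333). Testing λ = 9:
  p(9) = 729 - 1863 + 1467 - 333 = 0  ✓
  Dividing out (λ - 9): p(λ) = (λ - 9)(λ² - 14λ + 37).
Step 3 — remaining eigenvalues from the quadratic λ² - 14λ + 37 = 0:
  Δ = 14² - 4·37 = 196 - 148 = 48,  λ = (14 ± √48)/2 = (14 ± 6.9282)/2 ≈ 10.4641 or 3.5359.
  Sorted: λ_1 = 10.4641,  λ_2 = 9,  λ_3 = 3.5359  (check: sum = 23 = tr ✓).

Step 4 — unit eigenvector for λ_1 ≈ 10.4641: v spans the null space of (Sigma - λ_1 I), whose rows are
  r_1 = (-3.4641, -2, 2),  r_2 = (-2, -1.4641, 2),  r_3 = (2, 2, -3.4641).
  v is orthogonal to every row, so take v ∝ r_1 × r_2 = ((-2)·(2) - (2)·(-1.4641), (2)·(-2) - (-3.4641)·(2), (-3.4641)·(-1.4641) - (-2)·(-2)) ≈ (-1.0718, 2.9282, 1.0718).
  Rescale (multiply by -1 so the first nonzero entry is positive): u = (1.0718, -2.9282, -1.0718).
  ||u|| = √((1.0718)² + (-2.9282)² + (-1.0718)²) = √(10.8719) ≈ 3.2973,  v_1 = u/||u|| ≈ (0.3251, -0.8881, -0.3251) (||v_1|| = 1).

λ_1 = 10.4641,  λ_2 = 9,  λ_3 = 3.5359;  v_1 ≈ (0.3251, -0.8881, -0.3251)


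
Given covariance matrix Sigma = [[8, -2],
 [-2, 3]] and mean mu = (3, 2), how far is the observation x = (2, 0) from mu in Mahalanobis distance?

Step 1 — centre the observation: (x - mu) = (-1, -2).

Step 2 — invert Sigma. det(Sigma) = 8·3 - (-2)² = 20.
  Sigma^{-1} = (1/det) · [[d, -b], [-b, a]] = [[0.15, 0.1],
 [0.1, 0.4]].

Step 3 — form the quadratic (x - mu)^T · Sigma^{-1} · (x - mu):
  Sigma^{-1} · (x - mu) = (-0.35, -0.9).
  (x - mu)^T · [Sigma^{-1} · (x - mu)] = (-1)·(-0.35) + (-2)·(-0.9) = 2.15.

Step 4 — take square root: d = √(2.15) ≈ 1.4663.

d(x, mu) = √(2.15) ≈ 1.4663


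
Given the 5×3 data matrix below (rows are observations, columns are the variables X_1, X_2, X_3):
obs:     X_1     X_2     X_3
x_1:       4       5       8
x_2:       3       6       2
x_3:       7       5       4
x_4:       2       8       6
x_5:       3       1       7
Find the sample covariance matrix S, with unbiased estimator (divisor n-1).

Step 1 — column means:
  mean(X_1) = (4 + 3 + 7 + 2 + 3) / 5 = 19/5 = 3.8
  mean(X_2) = (5 + 6 + 5 + 8 + 1) / 5 = 25/5 = 5
  mean(X_3) = (8 + 2 + 4 + 6 + 7) / 5 = 27/5 = 5.4

Step 2 — sample covariance S[i,j] = (1/(n-1)) · Σ_k (x_{k,i} - mean_i) · (x_{k,j} - mean_j), with n-1 = 4.
  S[X_1,X_1] = ((0.2)·(0.2) + (-0.8)·(-0.8) + (3.2)·(3.2) + (-1.8)·(-1.8) + (-0.8)·(-0.8)) / 4 = 14.8/4 = 3.7
  S[X_1,X_2] = ((0.2)·(0) + (-0.8)·(1) + (3.2)·(0) + (-1.8)·(3) + (-0.8)·(-4)) / 4 = -3/4 = -0.75
  S[X_1,X_3] = ((0.2)·(2.6) + (-0.8)·(-3.4) + (3.2)·(-1.4) + (-1.8)·(0.6) + (-0.8)·(1.6)) / 4 = -3.6/4 = -0.9
  S[X_2,X_2] = ((0)·(0) + (1)·(1) + (0)·(0) + (3)·(3) + (-4)·(-4)) / 4 = 26/4 = 6.5
  S[X_2,X_3] = ((0)·(2.6) + (1)·(-3.4) + (0)·(-1.4) + (3)·(0.6) + (-4)·(1.6)) / 4 = -8/4 = -2
  S[X_3,X_3] = ((2.6)·(2.6) + (-3.4)·(-3.4) + (-1.4)·(-1.4) + (0.6)·(0.6) + (1.6)·(1.6)) / 4 = 23.2/4 = 5.8

S is symmetric (S[j,i] = S[i,j]). Assembling:

S = [[3.7, -0.75, -0.9],
 [-0.75, 6.5, -2],
 [-0.9, -2, 5.8]]


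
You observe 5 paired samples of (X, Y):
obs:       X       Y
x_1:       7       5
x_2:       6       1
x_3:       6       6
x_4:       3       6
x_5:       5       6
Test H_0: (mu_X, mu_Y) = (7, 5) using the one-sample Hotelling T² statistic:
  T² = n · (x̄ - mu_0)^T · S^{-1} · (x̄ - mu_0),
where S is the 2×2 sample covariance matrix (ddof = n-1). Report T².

Step 1 — sample mean vector:
  mean(X) = (7 + 6 + 6 + 3 + 5) / 5 = 27/5 = 5.4
  mean(Y) = (5 + 1 + 6 + 6 + 6) / 5 = 24/5 = 4.8
  x̄ = (5.4, 4.8),  deviation x̄ - mu_0 = (5.4, 4.8) - (7, 5) = (-1.6, -0.2).

Step 2 — sample covariance matrix, S[i,j] = (1/(n-1)) · Σ_k (x_{k,i} - mean_i) · (x_{k,j} - mean_j), divisor n-1 = 4:
  S[X,X] = ((1.6)·(1.6) + (0.6)·(0.6) + (0.6)·(0.6) + (-2.4)·(-2.4) + (-0.4)·(-0.4)) / 4 = 9.2/4 = 2.3
  S[X,Y] = ((1.6)·(0.2) + (0.6)·(-3.8) + (0.6)·(1.2) + (-2.4)·(1.2) + (-0.4)·(1.2)) / 4 = -4.6/4 = -1.15
  S[Y,Y] = ((0.2)·(0.2) + (-3.8)·(-3.8) + (1.2)·(1.2) + (1.2)·(1.2) + (1.2)·(1.2)) / 4 = 18.8/4 = 4.7
  S = [[2.3, -1.15],
 [-1.15, 4.7]].

Step 3 — invert S. det(S) = 2.3·4.7 - (-1.15)² = 9.4875.
  S^{-1} = (1/det) · [[d, -b], [-b, a]] = [[0.4954, 0.1212],
 [0.1212, 0.2424]].

Step 4 — quadratic form (x̄ - mu_0)^T · S^{-1} · (x̄ - mu_0):
  S^{-1} · (x̄ - mu_0) = (-0.8169, -0.2424),
  (x̄ - mu_0)^T · [...] = (-1.6)·(-0.8169) + (-0.2)·(-0.2424) = 1.3555.

Step 5 — scale by n: T² = 5 · 1.3555 = 6.7773.

T² ≈ 6.7773


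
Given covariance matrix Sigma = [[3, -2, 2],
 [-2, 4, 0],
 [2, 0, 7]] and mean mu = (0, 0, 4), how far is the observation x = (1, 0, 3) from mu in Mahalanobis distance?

Step 1 — centre the observation: (x - mu) = (1, 0, -1).

Step 2 — invert Sigma (cofactor / det for 3×3, or solve directly):
  Sigma^{-1} = [[0.7, 0.35, -0.2],
 [0.35, 0.425, -0.1],
 [-0.2, -0.1, 0.2]].

Step 3 — form the quadratic (x - mu)^T · Sigma^{-1} · (x - mu):
  Sigma^{-1} · (x - mu) = (0.9, 0.45, -0.4).
  (x - mu)^T · [Sigma^{-1} · (x - mu)] = (1)·(0.9) + (0)·(0.45) + (-1)·(-0.4) = 1.3.

Step 4 — take square root: d = √(1.3) ≈ 1.1402.

d(x, mu) = √(1.3) ≈ 1.1402


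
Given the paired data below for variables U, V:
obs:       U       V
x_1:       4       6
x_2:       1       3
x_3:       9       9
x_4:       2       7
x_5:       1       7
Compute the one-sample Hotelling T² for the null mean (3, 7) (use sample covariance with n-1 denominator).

Step 1 — sample mean vector:
  mean(U) = (4 + 1 + 9 + 2 + 1) / 5 = 17/5 = 3.4
  mean(V) = (6 + 3 + 9 + 7 + 7) / 5 = 32/5 = 6.4
  x̄ = (3.4, 6.4),  deviation x̄ - mu_0 = (3.4, 6.4) - (3, 7) = (0.4, -0.6).

Step 2 — sample covariance matrix, S[i,j] = (1/(n-1)) · Σ_k (x_{k,i} - mean_i) · (x_{k,j} - mean_j), divisor n-1 = 4:
  S[U,U] = ((0.6)·(0.6) + (-2.4)·(-2.4) + (5.6)·(5.6) + (-1.4)·(-1.4) + (-2.4)·(-2.4)) / 4 = 45.2/4 = 11.3
  S[U,V] = ((0.6)·(-0.4) + (-2.4)·(-3.4) + (5.6)·(2.6) + (-1.4)·(0.6) + (-2.4)·(0.6)) / 4 = 20.2/4 = 5.05
  S[V,V] = ((-0.4)·(-0.4) + (-3.4)·(-3.4) + (2.6)·(2.6) + (0.6)·(0.6) + (0.6)·(0.6)) / 4 = 19.2/4 = 4.8
  S = [[11.3, 5.05],
 [5.05, 4.8]].

Step 3 — invert S. det(S) = 11.3·4.8 - (5.05)² = 28.7375.
  S^{-1} = (1/det) · [[d, -b], [-b, a]] = [[0.167, -0.1757],
 [-0.1757, 0.3932]].

Step 4 — quadratic form (x̄ - mu_0)^T · S^{-1} · (x̄ - mu_0):
  S^{-1} · (x̄ - mu_0) = (0.1722, -0.3062),
  (x̄ - mu_0)^T · [...] = (0.4)·(0.1722) + (-0.6)·(-0.3062) = 0.2526.

Step 5 — scale by n: T² = 5 · 0.2526 = 1.2632.

T² ≈ 1.2632


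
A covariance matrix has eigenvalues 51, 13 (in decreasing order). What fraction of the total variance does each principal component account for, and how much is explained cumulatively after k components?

Step 1 — total variance = trace(Sigma) = Σ λ_i = 51 + 13 = 64.

Step 2 — fraction explained by component i = λ_i / Σ λ:
  PC1: 51/64 = 0.7969
  PC2: 13/64 = 0.2031

Step 3 — cumulative fraction after k components = (λ_1 + ... + λ_k) / Σ λ:
  k = 1: 51/64 = 0.7969
  k = 2: (51 + 13)/64 = 64/64 = 1

Summary (fraction, with percent):

explained: PC1 0.7969 (79.69%), PC2 0.2031 (20.31%);  cumulative: 0.7969, 1


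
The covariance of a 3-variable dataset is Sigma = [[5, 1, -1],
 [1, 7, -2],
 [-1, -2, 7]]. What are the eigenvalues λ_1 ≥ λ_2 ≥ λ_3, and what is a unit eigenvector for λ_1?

Step 1 — characteristic polynomial p(λ) = det(λI - Sigma) = λ³ - tr·λ² + c_1·λ - det, where tr = trace, c_1 = sum of the principal 2×2 minors, det = det(Sigma):
  tr = 5 + 7 + 7 = 19,
  c_1 = (5·7 - (1)²) + (5·7 - (-1)²) + (7·7 - (-2)²) = 34 + 34 + 45 = 113,
  det = 5·(7·7 - (-2)²) - (1)·((1)·7 - (-2)·(-1)) + (-1)·((1)·(-2) - 7·(-1)) = 5·(45) - (1)·(5) + (-1)·(5) = 215.
  So p(λ) = λ³ - 19λ² + 113λ - 215.
Step 2 — look for an integer root (rational root theorem: any rational root is an integer divisor of 215). Testing λ = 5:
  p(5) = 125 - 475 + 565 - 215 = 0  ✓
  Dividing out (λ - 5): p(λ) = (λ - 5)(λ² - 14λ + 43).
Step 3 — remaining eigenvalues from the quadratic λ² - 14λ + 43 = 0:
  Δ = 14² - 4·43 = 196 - 172 = 24,  λ = (14 ± √24)/2 = (14 ± 4.899)/2 ≈ 9.4495 or 4.5505.
  Sorted: λ_1 = 9.4495,  λ_2 = 5,  λ_3 = 4.5505  (check: sum = 19 = tr ✓).

Step 4 — unit eigenvector for λ_1 ≈ 9.4495: v spans the null space of (Sigma - λ_1 I), whose rows are
  r_1 = (-4.4495, 1, -1),  r_2 = (1, -2.4495, -2),  r_3 = (-1, -2, -2.4495).
  v is orthogonal to every row, so take v ∝ r_1 × r_2 = ((1)·(-2) - (-1)·(-2.4495), (-1)·(1) - (-4.4495)·(-2), (-4.4495)·(-2.4495) - (1)·(1)) ≈ (-4.4495, -9.899, 9.899).
  Rescale (multiply by -1 so the first nonzero entry is positive): u = (4.4495, 9.899, -9.899).
  ||u|| = √((4.4495)² + (9.899)² + (-9.899)²) = √(215.7775) ≈ 14.6894,  v_1 = u/||u|| ≈ (0.3029, 0.6739, -0.6739) (||v_1|| = 1).

λ_1 = 9.4495,  λ_2 = 5,  λ_3 = 4.5505;  v_1 ≈ (0.3029, 0.6739, -0.6739)


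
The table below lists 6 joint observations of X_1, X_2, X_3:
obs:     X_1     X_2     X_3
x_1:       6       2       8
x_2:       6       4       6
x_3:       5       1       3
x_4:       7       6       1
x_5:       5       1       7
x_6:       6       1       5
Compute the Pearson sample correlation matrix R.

Step 1 — column means:
  mean(X_1) = (6 + 6 + 5 + 7 + 5 + 6) / 6 = 35/6 = 5.8333
  mean(X_2) = (2 + 4 + 1 + 6 + 1 + 1) / 6 = 15/6 = 2.5
  mean(X_3) = (8 + 6 + 3 + 1 + 7 + 5) / 6 = 30/6 = 5

Step 2 — sample variances and covariances s[i,j] = (1/(n-1)) · Σ_k (x_{k,i} - mean_i) · (x_{k,j} - mean_j), with n-1 = 5:
  s[X_1,X_1] = ((0.1667)·(0.1667) + (0.1667)·(0.1667) + (-0.8333)·(-0.8333) + (1.1667)·(1.1667) + (-0.8333)·(-0.8333) + (0.1667)·(0.1667)) / 5 = 2.8333/5 = 0.5667
  s[X_1,X_2] = ((0.1667)·(-0.5) + (0.1667)·(1.5) + (-0.8333)·(-1.5) + (1.1667)·(3.5) + (-0.8333)·(-1.5) + (0.1667)·(-1.5)) / 5 = 6.5/5 = 1.3
  s[X_1,X_3] = ((0.1667)·(3) + (0.1667)·(1) + (-0.8333)·(-2) + (1.1667)·(-4) + (-0.8333)·(2) + (0.1667)·(0)) / 5 = -4/5 = -0.8
  s[X_2,X_2] = ((-0.5)·(-0.5) + (1.5)·(1.5) + (-1.5)·(-1.5) + (3.5)·(3.5) + (-1.5)·(-1.5) + (-1.5)·(-1.5)) / 5 = 21.5/5 = 4.3
  s[X_2,X_3] = ((-0.5)·(3) + (1.5)·(1) + (-1.5)·(-2) + (3.5)·(-4) + (-1.5)·(2) + (-1.5)·(0)) / 5 = -14/5 = -2.8
  s[X_3,X_3] = ((3)·(3) + (1)·(1) + (-2)·(-2) + (-4)·(-4) + (2)·(2) + (0)·(0)) / 5 = 34/5 = 6.8
  Sample standard deviations s_i = √(s[i,i]):
  s(X_1) = √(0.5667) = 0.7528
  s(X_2) = √(4.3) = 2.0736
  s(X_3) = √(6.8) = 2.6077

Step 3 — r_{ij} = s_{ij} / (s_i · s_j):
  r[X_1,X_1] = 1 (diagonal).
  r[X_1,X_2] = 1.3 / (0.7528 · 2.0736) = 1.3 / 1.561 = 0.8328
  r[X_1,X_3] = -0.8 / (0.7528 · 2.6077) = -0.8 / 1.963 = -0.4075
  r[X_2,X_2] = 1 (diagonal).
  r[X_2,X_3] = -2.8 / (2.0736 · 2.6077) = -2.8 / 5.4074 = -0.5178
  r[X_3,X_3] = 1 (diagonal).

R is symmetric with unit diagonal. Assembling:

R = [[1, 0.8328, -0.4075],
 [0.8328, 1, -0.5178],
 [-0.4075, -0.5178, 1]]


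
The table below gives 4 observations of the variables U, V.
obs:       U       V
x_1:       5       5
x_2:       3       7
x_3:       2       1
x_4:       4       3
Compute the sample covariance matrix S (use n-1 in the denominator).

Step 1 — column means:
  mean(U) = (5 + 3 + 2 + 4) / 4 = 14/4 = 3.5
  mean(V) = (5 + 7 + 1 + 3) / 4 = 16/4 = 4

Step 2 — sample covariance S[i,j] = (1/(n-1)) · Σ_k (x_{k,i} - mean_i) · (x_{k,j} - mean_j), with n-1 = 3.
  S[U,U] = ((1.5)·(1.5) + (-0.5)·(-0.5) + (-1.5)·(-1.5) + (0.5)·(0.5)) / 3 = 5/3 = 1.6667
  S[U,V] = ((1.5)·(1) + (-0.5)·(3) + (-1.5)·(-3) + (0.5)·(-1)) / 3 = 4/3 = 1.3333
  S[V,V] = ((1)·(1) + (3)·(3) + (-3)·(-3) + (-1)·(-1)) / 3 = 20/3 = 6.6667

S is symmetric (S[j,i] = S[i,j]). Assembling:

S = [[1.6667, 1.3333],
 [1.3333, 6.6667]]


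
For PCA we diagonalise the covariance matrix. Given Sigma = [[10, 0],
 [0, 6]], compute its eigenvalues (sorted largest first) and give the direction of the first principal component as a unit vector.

Step 1 — characteristic polynomial of 2×2 Sigma:
  det(Sigma - λI) = λ² - trace · λ + det = 0.
  trace = 10 + 6 = 16, det = 10·6 - (0)² = 60.
Step 2 — discriminant:
  Δ = trace² - 4·det = 256 - 240 = 16.
Step 3 — eigenvalues:
  λ = (trace ± √Δ)/2 = (16 ± 4)/2,
  λ_1 = 10,  λ_2 = 6.

Step 4 — unit eigenvector for λ_1: Sigma is diagonal, so its eigenvectors are the coordinate axes. λ_1 = 10 is the diagonal entry on the first coordinate axis, hence
  v_1 = (1, 0) (||v_1|| = 1).

λ_1 = 10,  λ_2 = 6;  v_1 ≈ (1, 0)


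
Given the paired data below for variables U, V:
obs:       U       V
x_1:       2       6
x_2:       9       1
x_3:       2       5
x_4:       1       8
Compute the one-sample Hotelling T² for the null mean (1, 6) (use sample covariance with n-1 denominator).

Step 1 — sample mean vector:
  mean(U) = (2 + 9 + 2 + 1) / 4 = 14/4 = 3.5
  mean(V) = (6 + 1 + 5 + 8) / 4 = 20/4 = 5
  x̄ = (3.5, 5),  deviation x̄ - mu_0 = (3.5, 5) - (1, 6) = (2.5, -1).

Step 2 — sample covariance matrix, S[i,j] = (1/(n-1)) · Σ_k (x_{k,i} - mean_i) · (x_{k,j} - mean_j), divisor n-1 = 3:
  S[U,U] = ((-1.5)·(-1.5) + (5.5)·(5.5) + (-1.5)·(-1.5) + (-2.5)·(-2.5)) / 3 = 41/3 = 13.6667
  S[U,V] = ((-1.5)·(1) + (5.5)·(-4) + (-1.5)·(0) + (-2.5)·(3)) / 3 = -31/3 = -10.3333
  S[V,V] = ((1)·(1) + (-4)·(-4) + (0)·(0) + (3)·(3)) / 3 = 26/3 = 8.6667
  S = [[13.6667, -10.3333],
 [-10.3333, 8.6667]].

Step 3 — invert S. det(S) = 13.6667·8.6667 - (-10.3333)² = 11.6667.
  S^{-1} = (1/det) · [[d, -b], [-b, a]] = [[0.7429, 0.8857],
 [0.8857, 1.1714]].

Step 4 — quadratic form (x̄ - mu_0)^T · S^{-1} · (x̄ - mu_0):
  S^{-1} · (x̄ - mu_0) = (0.9714, 1.0429),
  (x̄ - mu_0)^T · [...] = (2.5)·(0.9714) + (-1)·(1.0429) = 1.3857.

Step 5 — scale by n: T² = 4 · 1.3857 = 5.5429.

T² ≈ 5.5429


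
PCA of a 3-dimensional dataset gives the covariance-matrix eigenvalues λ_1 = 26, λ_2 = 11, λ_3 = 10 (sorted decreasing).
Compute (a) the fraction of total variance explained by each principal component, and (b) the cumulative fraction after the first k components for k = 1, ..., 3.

Step 1 — total variance = trace(Sigma) = Σ λ_i = 26 + 11 + 10 = 47.

Step 2 — fraction explained by component i = λ_i / Σ λ:
  PC1: 26/47 = 0.5532
  PC2: 11/47 = 0.234
  PC3: 10/47 = 0.2128

Step 3 — cumulative fraction after k components = (λ_1 + ... + λ_k) / Σ λ:
  k = 1: 26/47 = 0.5532
  k = 2: (26 + 11)/47 = 37/47 = 0.7872
  k = 3: (26 + 11 + 10)/47 = 47/47 = 1

Summary (fraction, with percent):

explained: PC1 0.5532 (55.32%), PC2 0.234 (23.4%), PC3 0.2128 (21.28%);  cumulative: 0.5532, 0.7872, 1


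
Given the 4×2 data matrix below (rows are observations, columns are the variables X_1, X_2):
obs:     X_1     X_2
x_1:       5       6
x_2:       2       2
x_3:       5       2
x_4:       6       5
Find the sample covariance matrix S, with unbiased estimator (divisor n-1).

Step 1 — column means:
  mean(X_1) = (5 + 2 + 5 + 6) / 4 = 18/4 = 4.5
  mean(X_2) = (6 + 2 + 2 + 5) / 4 = 15/4 = 3.75

Step 2 — sample covariance S[i,j] = (1/(n-1)) · Σ_k (x_{k,i} - mean_i) · (x_{k,j} - mean_j), with n-1 = 3.
  S[X_1,X_1] = ((0.5)·(0.5) + (-2.5)·(-2.5) + (0.5)·(0.5) + (1.5)·(1.5)) / 3 = 9/3 = 3
  S[X_1,X_2] = ((0.5)·(2.25) + (-2.5)·(-1.75) + (0.5)·(-1.75) + (1.5)·(1.25)) / 3 = 6.5/3 = 2.1667
  S[X_2,X_2] = ((2.25)·(2.25) + (-1.75)·(-1.75) + (-1.75)·(-1.75) + (1.25)·(1.25)) / 3 = 12.75/3 = 4.25

S is symmetric (S[j,i] = S[i,j]). Assembling:

S = [[3, 2.1667],
 [2.1667, 4.25]]


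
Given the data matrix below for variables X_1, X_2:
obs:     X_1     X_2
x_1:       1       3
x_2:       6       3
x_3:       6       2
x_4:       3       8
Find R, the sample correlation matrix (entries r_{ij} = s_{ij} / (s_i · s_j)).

Step 1 — column means:
  mean(X_1) = (1 + 6 + 6 + 3) / 4 = 16/4 = 4
  mean(X_2) = (3 + 3 + 2 + 8) / 4 = 16/4 = 4

Step 2 — sample variances and covariances s[i,j] = (1/(n-1)) · Σ_k (x_{k,i} - mean_i) · (x_{k,j} - mean_j), with n-1 = 3:
  s[X_1,X_1] = ((-3)·(-3) + (2)·(2) + (2)·(2) + (-1)·(-1)) / 3 = 18/3 = 6
  s[X_1,X_2] = ((-3)·(-1) + (2)·(-1) + (2)·(-2) + (-1)·(4)) / 3 = -7/3 = -2.3333
  s[X_2,X_2] = ((-1)·(-1) + (-1)·(-1) + (-2)·(-2) + (4)·(4)) / 3 = 22/3 = 7.3333
  Sample standard deviations s_i = √(s[i,i]):
  s(X_1) = √(6) = 2.4495
  s(X_2) = √(7.3333) = 2.708

Step 3 — r_{ij} = s_{ij} / (s_i · s_j):
  r[X_1,X_1] = 1 (diagonal).
  r[X_1,X_2] = -2.3333 / (2.4495 · 2.708) = -2.3333 / 6.6332 = -0.3518
  r[X_2,X_2] = 1 (diagonal).

R is symmetric with unit diagonal. Assembling:

R = [[1, -0.3518],
 [-0.3518, 1]]


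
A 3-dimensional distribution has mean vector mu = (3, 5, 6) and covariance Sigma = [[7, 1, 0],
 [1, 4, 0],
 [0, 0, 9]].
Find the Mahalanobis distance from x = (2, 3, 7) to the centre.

Step 1 — centre the observation: (x - mu) = (-1, -2, 1).

Step 2 — invert Sigma (cofactor / det for 3×3, or solve directly):
  Sigma^{-1} = [[0.1481, -0.037, 0],
 [-0.037, 0.2593, 0],
 [0, 0, 0.1111]].

Step 3 — form the quadratic (x - mu)^T · Sigma^{-1} · (x - mu):
  Sigma^{-1} · (x - mu) = (-0.0741, -0.4815, 0.1111).
  (x - mu)^T · [Sigma^{-1} · (x - mu)] = (-1)·(-0.0741) + (-2)·(-0.4815) + (1)·(0.1111) = 1.1481.

Step 4 — take square root: d = √(1.1481) ≈ 1.0715.

d(x, mu) = √(1.1481) ≈ 1.0715


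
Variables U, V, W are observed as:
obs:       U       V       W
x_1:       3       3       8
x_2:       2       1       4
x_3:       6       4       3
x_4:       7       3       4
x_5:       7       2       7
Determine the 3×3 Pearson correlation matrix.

Step 1 — column means:
  mean(U) = (3 + 2 + 6 + 7 + 7) / 5 = 25/5 = 5
  mean(V) = (3 + 1 + 4 + 3 + 2) / 5 = 13/5 = 2.6
  mean(W) = (8 + 4 + 3 + 4 + 7) / 5 = 26/5 = 5.2

Step 2 — sample variances and covariances s[i,j] = (1/(n-1)) · Σ_k (x_{k,i} - mean_i) · (x_{k,j} - mean_j), with n-1 = 4:
  s[U,U] = ((-2)·(-2) + (-3)·(-3) + (1)·(1) + (2)·(2) + (2)·(2)) / 4 = 22/4 = 5.5
  s[U,V] = ((-2)·(0.4) + (-3)·(-1.6) + (1)·(1.4) + (2)·(0.4) + (2)·(-0.6)) / 4 = 5/4 = 1.25
  s[U,W] = ((-2)·(2.8) + (-3)·(-1.2) + (1)·(-2.2) + (2)·(-1.2) + (2)·(1.8)) / 4 = -3/4 = -0.75
  s[V,V] = ((0.4)·(0.4) + (-1.6)·(-1.6) + (1.4)·(1.4) + (0.4)·(0.4) + (-0.6)·(-0.6)) / 4 = 5.2/4 = 1.3
  s[V,W] = ((0.4)·(2.8) + (-1.6)·(-1.2) + (1.4)·(-2.2) + (0.4)·(-1.2) + (-0.6)·(1.8)) / 4 = -1.6/4 = -0.4
  s[W,W] = ((2.8)·(2.8) + (-1.2)·(-1.2) + (-2.2)·(-2.2) + (-1.2)·(-1.2) + (1.8)·(1.8)) / 4 = 18.8/4 = 4.7
  Sample standard deviations s_i = √(s[i,i]):
  s(U) = √(5.5) = 2.3452
  s(V) = √(1.3) = 1.1402
  s(W) = √(4.7) = 2.1679

Step 3 — r_{ij} = s_{ij} / (s_i · s_j):
  r[U,U] = 1 (diagonal).
  r[U,V] = 1.25 / (2.3452 · 1.1402) = 1.25 / 2.6739 = 0.4675
  r[U,W] = -0.75 / (2.3452 · 2.1679) = -0.75 / 5.0843 = -0.1475
  r[V,V] = 1 (diagonal).
  r[V,W] = -0.4 / (1.1402 · 2.1679) = -0.4 / 2.4718 = -0.1618
  r[W,W] = 1 (diagonal).

R is symmetric with unit diagonal. Assembling:

R = [[1, 0.4675, -0.1475],
 [0.4675, 1, -0.1618],
 [-0.1475, -0.1618, 1]]


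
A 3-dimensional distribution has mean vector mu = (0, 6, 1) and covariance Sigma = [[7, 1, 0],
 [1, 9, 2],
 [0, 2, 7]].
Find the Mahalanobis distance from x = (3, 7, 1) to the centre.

Step 1 — centre the observation: (x - mu) = (3, 1, 0).

Step 2 — invert Sigma (cofactor / det for 3×3, or solve directly):
  Sigma^{-1} = [[0.1453, -0.0172, 0.0049],
 [-0.0172, 0.1207, -0.0345],
 [0.0049, -0.0345, 0.1527]].

Step 3 — form the quadratic (x - mu)^T · Sigma^{-1} · (x - mu):
  Sigma^{-1} · (x - mu) = (0.4187, 0.069, -0.0197).
  (x - mu)^T · [Sigma^{-1} · (x - mu)] = (3)·(0.4187) + (1)·(0.069) + (0)·(-0.0197) = 1.3251.

Step 4 — take square root: d = √(1.3251) ≈ 1.1511.

d(x, mu) = √(1.3251) ≈ 1.1511


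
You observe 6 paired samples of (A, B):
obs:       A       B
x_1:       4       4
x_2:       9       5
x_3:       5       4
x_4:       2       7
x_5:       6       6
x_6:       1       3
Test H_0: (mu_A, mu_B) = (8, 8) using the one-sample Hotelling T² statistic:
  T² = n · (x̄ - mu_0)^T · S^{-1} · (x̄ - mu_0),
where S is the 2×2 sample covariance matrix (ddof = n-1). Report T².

Step 1 — sample mean vector:
  mean(A) = (4 + 9 + 5 + 2 + 6 + 1) / 6 = 27/6 = 4.5
  mean(B) = (4 + 5 + 4 + 7 + 6 + 3) / 6 = 29/6 = 4.8333
  x̄ = (4.5, 4.8333),  deviation x̄ - mu_0 = (4.5, 4.8333) - (8, 8) = (-3.5, -3.1667).

Step 2 — sample covariance matrix, S[i,j] = (1/(n-1)) · Σ_k (x_{k,i} - mean_i) · (x_{k,j} - mean_j), divisor n-1 = 5:
  S[A,A] = ((-0.5)·(-0.5) + (4.5)·(4.5) + (0.5)·(0.5) + (-2.5)·(-2.5) + (1.5)·(1.5) + (-3.5)·(-3.5)) / 5 = 41.5/5 = 8.3
  S[A,B] = ((-0.5)·(-0.8333) + (4.5)·(0.1667) + (0.5)·(-0.8333) + (-2.5)·(2.1667) + (1.5)·(1.1667) + (-3.5)·(-1.8333)) / 5 = 3.5/5 = 0.7
  S[B,B] = ((-0.8333)·(-0.8333) + (0.1667)·(0.1667) + (-0.8333)·(-0.8333) + (2.1667)·(2.1667) + (1.1667)·(1.1667) + (-1.8333)·(-1.8333)) / 5 = 10.8333/5 = 2.1667
  S = [[8.3, 0.7],
 [0.7, 2.1667]].

Step 3 — invert S. det(S) = 8.3·2.1667 - (0.7)² = 17.4933.
  S^{-1} = (1/det) · [[d, -b], [-b, a]] = [[0.1239, -0.04],
 [-0.04, 0.4745]].

Step 4 — quadratic form (x̄ - mu_0)^T · S^{-1} · (x̄ - mu_0):
  S^{-1} · (x̄ - mu_0) = (-0.3068, -1.3624),
  (x̄ - mu_0)^T · [...] = (-3.5)·(-0.3068) + (-3.1667)·(-1.3624) = 5.3881.

Step 5 — scale by n: T² = 6 · 5.3881 = 32.3285.

T² ≈ 32.3285


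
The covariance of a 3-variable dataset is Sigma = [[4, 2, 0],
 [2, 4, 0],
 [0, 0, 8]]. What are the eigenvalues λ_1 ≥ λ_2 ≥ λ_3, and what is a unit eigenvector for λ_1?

Step 1 — characteristic polynomial p(λ) = det(λI - Sigma) = λ³ - tr·λ² + c_1·λ - det, where tr = trace, c_1 = sum of the principal 2×2 minors, det = det(Sigma):
  tr = 4 + 4 + 8 = 16,
  c_1 = (4·4 - (2)²) + (4·8 - (0)²) + (4·8 - (0)²) = 12 + 32 + 32 = 76,
  det = 4·(4·8 - (0)²) - (2)·((2)·8 - (0)·(0)) + (0)·((2)·(0) - 4·(0)) = 4·(32) - (2)·(16) + (0)·(0) = 96.
  So p(λ) = λ³ - 16λ² + 76λ - 96.
Step 2 — look for an integer root (rational root theorem: any rational root is an integer divisor of 96). Testing λ = 2:
  p(2) = 8 - 64 + 152 - 96 = 0  ✓
  Dividing out (λ - 2): p(λ) = (λ - 2)(λ² - 14λ + 48).
Step 3 — remaining eigenvalues from the quadratic λ² - 14λ + 48 = 0:
  Δ = 14² - 4·48 = 196 - 192 = 4,  λ = (14 ± √4)/2 = (14 ± 2)/2 = 8 or 6.
  Sorted: λ_1 = 8,  λ_2 = 6,  λ_3 = 2  (check: sum = 16 = tr ✓).

Step 4 — unit eigenvector for λ_1 = 8: v spans the null space of (Sigma - λ_1 I), whose rows are
  r_1 = (-4, 2, 0),  r_2 = (2, -4, 0),  r_3 = (0, 0, 0).
  v is orthogonal to every row, so take v ∝ r_1 × r_2 = ((2)·(0) - (0)·(-4), (0)·(2) - (-4)·(0), (-4)·(-4) - (2)·(2)) = (0, 0, 12).
  Rescale (divide by 12): u = (0, 0, 1).
  ||u|| = √((0)² + (0)² + (1)²) = √(1) = 1,  v_1 = u/||u|| ≈ (0, 0, 1) (||v_1|| = 1).

λ_1 = 8,  λ_2 = 6,  λ_3 = 2;  v_1 ≈ (0, 0, 1)


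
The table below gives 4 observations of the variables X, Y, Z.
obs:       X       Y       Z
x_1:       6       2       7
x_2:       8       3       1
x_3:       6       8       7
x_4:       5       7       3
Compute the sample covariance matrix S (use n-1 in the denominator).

Step 1 — column means:
  mean(X) = (6 + 8 + 6 + 5) / 4 = 25/4 = 6.25
  mean(Y) = (2 + 3 + 8 + 7) / 4 = 20/4 = 5
  mean(Z) = (7 + 1 + 7 + 3) / 4 = 18/4 = 4.5

Step 2 — sample covariance S[i,j] = (1/(n-1)) · Σ_k (x_{k,i} - mean_i) · (x_{k,j} - mean_j), with n-1 = 3.
  S[X,X] = ((-0.25)·(-0.25) + (1.75)·(1.75) + (-0.25)·(-0.25) + (-1.25)·(-1.25)) / 3 = 4.75/3 = 1.5833
  S[X,Y] = ((-0.25)·(-3) + (1.75)·(-2) + (-0.25)·(3) + (-1.25)·(2)) / 3 = -6/3 = -2
  S[X,Z] = ((-0.25)·(2.5) + (1.75)·(-3.5) + (-0.25)·(2.5) + (-1.25)·(-1.5)) / 3 = -5.5/3 = -1.8333
  S[Y,Y] = ((-3)·(-3) + (-2)·(-2) + (3)·(3) + (2)·(2)) / 3 = 26/3 = 8.6667
  S[Y,Z] = ((-3)·(2.5) + (-2)·(-3.5) + (3)·(2.5) + (2)·(-1.5)) / 3 = 4/3 = 1.3333
  S[Z,Z] = ((2.5)·(2.5) + (-3.5)·(-3.5) + (2.5)·(2.5) + (-1.5)·(-1.5)) / 3 = 27/3 = 9

S is symmetric (S[j,i] = S[i,j]). Assembling:

S = [[1.5833, -2, -1.8333],
 [-2, 8.6667, 1.3333],
 [-1.8333, 1.3333, 9]]


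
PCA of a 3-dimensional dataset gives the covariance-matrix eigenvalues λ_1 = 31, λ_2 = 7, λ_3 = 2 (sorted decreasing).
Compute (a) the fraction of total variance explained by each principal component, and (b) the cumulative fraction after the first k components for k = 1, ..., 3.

Step 1 — total variance = trace(Sigma) = Σ λ_i = 31 + 7 + 2 = 40.

Step 2 — fraction explained by component i = λ_i / Σ λ:
  PC1: 31/40 = 0.775
  PC2: 7/40 = 0.175
  PC3: 2/40 = 0.05

Step 3 — cumulative fraction after k components = (λ_1 + ... + λ_k) / Σ λ:
  k = 1: 31/40 = 0.775
  k = 2: (31 + 7)/40 = 38/40 = 0.95
  k = 3: (31 + 7 + 2)/40 = 40/40 = 1

Summary (fraction, with percent):

explained: PC1 0.775 (77.5%), PC2 0.175 (17.5%), PC3 0.05 (5%);  cumulative: 0.775, 0.95, 1


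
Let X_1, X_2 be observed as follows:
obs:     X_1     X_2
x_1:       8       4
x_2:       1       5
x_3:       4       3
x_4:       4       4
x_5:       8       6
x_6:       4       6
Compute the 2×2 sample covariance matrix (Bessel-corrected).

Step 1 — column means:
  mean(X_1) = (8 + 1 + 4 + 4 + 8 + 4) / 6 = 29/6 = 4.8333
  mean(X_2) = (4 + 5 + 3 + 4 + 6 + 6) / 6 = 28/6 = 4.6667

Step 2 — sample covariance S[i,j] = (1/(n-1)) · Σ_k (x_{k,i} - mean_i) · (x_{k,j} - mean_j), with n-1 = 5.
  S[X_1,X_1] = ((3.1667)·(3.1667) + (-3.8333)·(-3.8333) + (-0.8333)·(-0.8333) + (-0.8333)·(-0.8333) + (3.1667)·(3.1667) + (-0.8333)·(-0.8333)) / 5 = 36.8333/5 = 7.3667
  S[X_1,X_2] = ((3.1667)·(-0.6667) + (-3.8333)·(0.3333) + (-0.8333)·(-1.6667) + (-0.8333)·(-0.6667) + (3.1667)·(1.3333) + (-0.8333)·(1.3333)) / 5 = 1.6667/5 = 0.3333
  S[X_2,X_2] = ((-0.6667)·(-0.6667) + (0.3333)·(0.3333) + (-1.6667)·(-1.6667) + (-0.6667)·(-0.6667) + (1.3333)·(1.3333) + (1.3333)·(1.3333)) / 5 = 7.3333/5 = 1.4667

S is symmetric (S[j,i] = S[i,j]). Assembling:

S = [[7.3667, 0.3333],
 [0.3333, 1.4667]]


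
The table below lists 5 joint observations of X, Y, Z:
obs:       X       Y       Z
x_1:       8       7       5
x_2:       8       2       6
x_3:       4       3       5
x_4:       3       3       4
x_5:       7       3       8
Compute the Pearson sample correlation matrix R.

Step 1 — column means:
  mean(X) = (8 + 8 + 4 + 3 + 7) / 5 = 30/5 = 6
  mean(Y) = (7 + 2 + 3 + 3 + 3) / 5 = 18/5 = 3.6
  mean(Z) = (5 + 6 + 5 + 4 + 8) / 5 = 28/5 = 5.6

Step 2 — sample variances and covariances s[i,j] = (1/(n-1)) · Σ_k (x_{k,i} - mean_i) · (x_{k,j} - mean_j), with n-1 = 4:
  s[X,X] = ((2)·(2) + (2)·(2) + (-2)·(-2) + (-3)·(-3) + (1)·(1)) / 4 = 22/4 = 5.5
  s[X,Y] = ((2)·(3.4) + (2)·(-1.6) + (-2)·(-0.6) + (-3)·(-0.6) + (1)·(-0.6)) / 4 = 6/4 = 1.5
  s[X,Z] = ((2)·(-0.6) + (2)·(0.4) + (-2)·(-0.6) + (-3)·(-1.6) + (1)·(2.4)) / 4 = 8/4 = 2
  s[Y,Y] = ((3.4)·(3.4) + (-1.6)·(-1.6) + (-0.6)·(-0.6) + (-0.6)·(-0.6) + (-0.6)·(-0.6)) / 4 = 15.2/4 = 3.8
  s[Y,Z] = ((3.4)·(-0.6) + (-1.6)·(0.4) + (-0.6)·(-0.6) + (-0.6)·(-1.6) + (-0.6)·(2.4)) / 4 = -2.8/4 = -0.7
  s[Z,Z] = ((-0.6)·(-0.6) + (0.4)·(0.4) + (-0.6)·(-0.6) + (-1.6)·(-1.6) + (2.4)·(2.4)) / 4 = 9.2/4 = 2.3
  Sample standard deviations s_i = √(s[i,i]):
  s(X) = √(5.5) = 2.3452
  s(Y) = √(3.8) = 1.9494
  s(Z) = √(2.3) = 1.5166

Step 3 — r_{ij} = s_{ij} / (s_i · s_j):
  r[X,X] = 1 (diagonal).
  r[X,Y] = 1.5 / (2.3452 · 1.9494) = 1.5 / 4.5717 = 0.3281
  r[X,Z] = 2 / (2.3452 · 1.5166) = 2 / 3.5567 = 0.5623
  r[Y,Y] = 1 (diagonal).
  r[Y,Z] = -0.7 / (1.9494 · 1.5166) = -0.7 / 2.9563 = -0.2368
  r[Z,Z] = 1 (diagonal).

R is symmetric with unit diagonal. Assembling:

R = [[1, 0.3281, 0.5623],
 [0.3281, 1, -0.2368],
 [0.5623, -0.2368, 1]]


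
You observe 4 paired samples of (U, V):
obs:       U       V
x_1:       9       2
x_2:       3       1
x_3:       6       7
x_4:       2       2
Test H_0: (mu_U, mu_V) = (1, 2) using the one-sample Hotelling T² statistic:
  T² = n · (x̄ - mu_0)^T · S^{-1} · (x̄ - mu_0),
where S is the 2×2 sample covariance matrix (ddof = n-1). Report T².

Step 1 — sample mean vector:
  mean(U) = (9 + 3 + 6 + 2) / 4 = 20/4 = 5
  mean(V) = (2 + 1 + 7 + 2) / 4 = 12/4 = 3
  x̄ = (5, 3),  deviation x̄ - mu_0 = (5, 3) - (1, 2) = (4, 1).

Step 2 — sample covariance matrix, S[i,j] = (1/(n-1)) · Σ_k (x_{k,i} - mean_i) · (x_{k,j} - mean_j), divisor n-1 = 3:
  S[U,U] = ((4)·(4) + (-2)·(-2) + (1)·(1) + (-3)·(-3)) / 3 = 30/3 = 10
  S[U,V] = ((4)·(-1) + (-2)·(-2) + (1)·(4) + (-3)·(-1)) / 3 = 7/3 = 2.3333
  S[V,V] = ((-1)·(-1) + (-2)·(-2) + (4)·(4) + (-1)·(-1)) / 3 = 22/3 = 7.3333
  S = [[10, 2.3333],
 [2.3333, 7.3333]].

Step 3 — invert S. det(S) = 10·7.3333 - (2.3333)² = 67.8889.
  S^{-1} = (1/det) · [[d, -b], [-b, a]] = [[0.108, -0.0344],
 [-0.0344, 0.1473]].

Step 4 — quadratic form (x̄ - mu_0)^T · S^{-1} · (x̄ - mu_0):
  S^{-1} · (x̄ - mu_0) = (0.3977, 0.0098),
  (x̄ - mu_0)^T · [...] = (4)·(0.3977) + (1)·(0.0098) = 1.6007.

Step 5 — scale by n: T² = 4 · 1.6007 = 6.4026.

T² ≈ 6.4026


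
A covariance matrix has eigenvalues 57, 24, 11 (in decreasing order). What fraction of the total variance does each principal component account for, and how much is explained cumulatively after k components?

Step 1 — total variance = trace(Sigma) = Σ λ_i = 57 + 24 + 11 = 92.

Step 2 — fraction explained by component i = λ_i / Σ λ:
  PC1: 57/92 = 0.6196
  PC2: 24/92 = 0.2609
  PC3: 11/92 = 0.1196

Step 3 — cumulative fraction after k components = (λ_1 + ... + λ_k) / Σ λ:
  k = 1: 57/92 = 0.6196
  k = 2: (57 + 24)/92 = 81/92 = 0.8804
  k = 3: (57 + 24 + 11)/92 = 92/92 = 1

Summary (fraction, with percent):

explained: PC1 0.6196 (61.96%), PC2 0.2609 (26.09%), PC3 0.1196 (11.96%);  cumulative: 0.6196, 0.8804, 1


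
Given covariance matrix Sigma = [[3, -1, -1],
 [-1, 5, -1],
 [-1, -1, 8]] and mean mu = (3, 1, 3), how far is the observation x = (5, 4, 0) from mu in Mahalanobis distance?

Step 1 — centre the observation: (x - mu) = (2, 3, -3).

Step 2 — invert Sigma (cofactor / det for 3×3, or solve directly):
  Sigma^{-1} = [[0.3824, 0.0882, 0.0588],
 [0.0882, 0.2255, 0.0392],
 [0.0588, 0.0392, 0.1373]].

Step 3 — form the quadratic (x - mu)^T · Sigma^{-1} · (x - mu):
  Sigma^{-1} · (x - mu) = (0.8529, 0.7353, -0.1765).
  (x - mu)^T · [Sigma^{-1} · (x - mu)] = (2)·(0.8529) + (3)·(0.7353) + (-3)·(-0.1765) = 4.4412.

Step 4 — take square root: d = √(4.4412) ≈ 2.1074.

d(x, mu) = √(4.4412) ≈ 2.1074
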